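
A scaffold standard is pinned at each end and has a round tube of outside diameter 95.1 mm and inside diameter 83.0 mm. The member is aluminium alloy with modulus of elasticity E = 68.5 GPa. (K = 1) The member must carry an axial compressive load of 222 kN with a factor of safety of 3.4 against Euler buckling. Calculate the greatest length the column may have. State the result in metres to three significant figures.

d_o = 95.1 mm, d_i = 83.0 mm
I = π(d_o⁴ − d_i⁴)/64 = π(95.1⁴ − 83.00⁴)/64 = 1.685×10^6 mm⁴
I = 1.685×10^-6 m⁴
Required critical load P_cr = n·P = 3.4 × 222 = 754.8 kN = 7.548×10^5 N
From P_cr = π²EI/(K·L)²:  L = (1/K)·√(π²EI/P_cr) = (1/1)·√(π²×6.85×10^10×1.685×10^-6/7.548×10^5)
L = 1.23 m

L_max ≈ 1.23 m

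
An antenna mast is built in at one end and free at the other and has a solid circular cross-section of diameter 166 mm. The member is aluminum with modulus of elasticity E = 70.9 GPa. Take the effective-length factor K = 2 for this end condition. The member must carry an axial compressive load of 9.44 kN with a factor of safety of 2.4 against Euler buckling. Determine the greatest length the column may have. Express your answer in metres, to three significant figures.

I = πd⁴/64 = π×166⁴/64 = 3.727×10^7 mm⁴
I = 3.727×10^-5 m⁴
Required critical load P_cr = n·P = 2.4 × 9.44 = 22.66 kN = 2.266×10^4 N
From P_cr = π²EI/(K·L)²:  L = (1/K)·√(π²EI/P_cr) = (1/2)·√(π²×7.09×10^10×3.727×10^-5/2.266×10^4)
L = 17.0 m

L_max ≈ 17.0 m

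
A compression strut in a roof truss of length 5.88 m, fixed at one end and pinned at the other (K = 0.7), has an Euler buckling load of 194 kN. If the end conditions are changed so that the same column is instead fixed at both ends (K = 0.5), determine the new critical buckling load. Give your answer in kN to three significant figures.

P_cr ≈ 380 kN

P_cr ∝ 1/K², so P_cr,new = P_cr,old × (K_old/K_new)² = 194 × (0.7/0.5)²
= 194 × 1.960 = 380 kN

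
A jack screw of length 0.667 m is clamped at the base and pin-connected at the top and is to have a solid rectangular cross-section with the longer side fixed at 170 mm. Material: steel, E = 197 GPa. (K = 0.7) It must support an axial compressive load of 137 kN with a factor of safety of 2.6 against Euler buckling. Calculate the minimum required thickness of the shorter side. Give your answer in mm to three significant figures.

b ≈ 14.1 mm

Required P_cr = n·P = 2.6 × 137 = 356.2 kN
L_e = K·L = 0.7 × 0.667 = 0.4669 m
Required I = P_cr·L_e²/(π²E) = 3.562×10^5 × 0.4669² / (π² × 1.97×10^11) = 3.994×10^-8 m⁴
I_req = 3.994×10^4 mm⁴
Rectangle, weak axis: I_min = h·b³/12 with h = 170 mm fixed  ⇒  b = (12I/h)^(1/3) = 14.1 mm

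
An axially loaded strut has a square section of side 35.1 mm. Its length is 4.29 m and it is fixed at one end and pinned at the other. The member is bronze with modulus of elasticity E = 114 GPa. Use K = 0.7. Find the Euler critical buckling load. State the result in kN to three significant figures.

P_cr ≈ 15.8 kN

I = a⁴/12 = 35.1⁴/12 = 1.265×10^5 mm⁴
I = 1.265×10^5 mm⁴ = 1.265×10^-7 m⁴
Effective length L_e = K·L = 0.7 × 4.29 = 3.003 m
P_cr = π²EI / L_e² = π² × 114×10⁹ × 1.265×10^-7 / 3.003² = 1.578×10^4 N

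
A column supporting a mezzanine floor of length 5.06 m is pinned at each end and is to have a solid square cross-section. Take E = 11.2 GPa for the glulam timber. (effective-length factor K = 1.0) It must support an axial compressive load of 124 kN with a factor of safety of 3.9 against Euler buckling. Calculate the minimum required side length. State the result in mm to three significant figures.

Required P_cr = n·P = 3.9 × 124 = 483.6 kN
L_e = K·L = 1 × 5.06 = 5.060 m
Required I = P_cr·L_e²/(π²E) = 4.836×10^5 × 5.060² / (π² × 1.12×10^10) = 1.120×10^-4 m⁴
I_req = 1.120×10^8 mm⁴
Solid square: I = a⁴/12  ⇒  a = (12I)^(1/4) = (12×1.120×10^8)^(1/4) = 191 mm

a ≈ 191 mm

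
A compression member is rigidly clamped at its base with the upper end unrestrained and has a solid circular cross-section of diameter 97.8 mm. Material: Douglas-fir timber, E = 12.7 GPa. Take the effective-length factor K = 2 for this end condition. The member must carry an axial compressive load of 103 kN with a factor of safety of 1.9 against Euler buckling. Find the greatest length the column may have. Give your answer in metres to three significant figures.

I = πd⁴/64 = π×97.8⁴/64 = 4.491×10^6 mm⁴
I = 4.491×10^-6 m⁴
Required critical load P_cr = n·P = 1.9 × 103 = 195.7 kN = 1.957×10^5 N
From P_cr = π²EI/(K·L)²:  L = (1/K)·√(π²EI/P_cr) = (1/2)·√(π²×1.27×10^10×4.491×10^-6/1.957×10^5)
L = 0.848 m

L_max ≈ 0.848 m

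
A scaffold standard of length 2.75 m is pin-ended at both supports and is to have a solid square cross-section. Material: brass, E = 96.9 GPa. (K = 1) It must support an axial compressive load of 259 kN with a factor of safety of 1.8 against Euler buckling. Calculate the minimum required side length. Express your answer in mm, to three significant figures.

a ≈ 81.6 mm

Required P_cr = n·P = 1.8 × 259 = 466.2 kN
L_e = K·L = 1 × 2.75 = 2.750 m
Required I = P_cr·L_e²/(π²E) = 4.662×10^5 × 2.750² / (π² × 9.69×10^10) = 3.686×10^-6 m⁴
I_req = 3.686×10^6 mm⁴
Solid square: I = a⁴/12  ⇒  a = (12I)^(1/4) = (12×3.686×10^6)^(1/4) = 81.6 mm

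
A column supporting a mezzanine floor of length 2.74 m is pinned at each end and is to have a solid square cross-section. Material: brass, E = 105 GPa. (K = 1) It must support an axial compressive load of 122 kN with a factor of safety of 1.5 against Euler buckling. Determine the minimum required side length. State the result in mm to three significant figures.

a ≈ 63.2 mm

Required P_cr = n·P = 1.5 × 122 = 183.0 kN
L_e = K·L = 1 × 2.74 = 2.740 m
Required I = P_cr·L_e²/(π²E) = 1.830×10^5 × 2.740² / (π² × 1.05×10^11) = 1.326×10^-6 m⁴
I_req = 1.326×10^6 mm⁴
Solid square: I = a⁴/12  ⇒  a = (12I)^(1/4) = (12×1.326×10^6)^(1/4) = 63.2 mm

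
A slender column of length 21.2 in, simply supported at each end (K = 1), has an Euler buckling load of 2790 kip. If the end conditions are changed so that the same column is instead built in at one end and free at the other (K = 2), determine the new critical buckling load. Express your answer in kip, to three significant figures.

P_cr ∝ 1/K², so P_cr,new = P_cr,old × (K_old/K_new)² = 2790 × (1/2)²
= 2790 × 0.2500 = 698 kip

P_cr ≈ 698 kip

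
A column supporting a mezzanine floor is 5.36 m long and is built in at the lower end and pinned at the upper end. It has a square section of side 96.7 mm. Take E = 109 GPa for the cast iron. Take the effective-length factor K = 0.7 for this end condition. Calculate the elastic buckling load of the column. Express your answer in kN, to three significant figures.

I = a⁴/12 = 96.7⁴/12 = 7.287×10^6 mm⁴
I = 7.287×10^6 mm⁴ = 7.287×10^-6 m⁴
Effective length L_e = K·L = 0.7 × 5.36 = 3.752 m
P_cr = π²EI / L_e² = π² × 109×10⁹ × 7.287×10^-6 / 3.752² = 5.568×10^5 N

P_cr ≈ 557 kN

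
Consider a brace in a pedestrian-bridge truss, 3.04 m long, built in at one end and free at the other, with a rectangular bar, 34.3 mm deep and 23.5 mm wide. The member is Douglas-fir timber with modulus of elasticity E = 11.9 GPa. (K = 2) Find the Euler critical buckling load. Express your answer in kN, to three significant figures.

Buckling occurs about the weak axis: I_min = h·b³/12 with b = 23.5 mm (the shorter side).
I_min = 34.3×23.5³/12 = 3.710×10^4 mm⁴
I = 3.710×10^4 mm⁴ = 3.710×10^-8 m⁴
Effective length L_e = K·L = 2 × 3.04 = 6.080 m
P_cr = π²EI / L_e² = π² × 11.9×10⁹ × 3.710×10^-8 / 6.080² = 117.9 N

P_cr ≈ 0.118 kN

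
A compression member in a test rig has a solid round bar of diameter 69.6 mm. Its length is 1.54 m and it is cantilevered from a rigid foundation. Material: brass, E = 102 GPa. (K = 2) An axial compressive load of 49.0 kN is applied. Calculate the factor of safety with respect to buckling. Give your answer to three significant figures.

n ≈ 2.49

I = πd⁴/64 = π×69.6⁴/64 = 1.152×10^6 mm⁴
I = 1.152×10^6 mm⁴ = 1.152×10^-6 m⁴
Effective length L_e = K·L = 2 × 1.54 = 3.080 m
P_cr = π²EI / L_e² = π² × 102×10⁹ × 1.152×10^-6 / 3.080² = 1.222×10^5 N
Factor of safety n = P_cr / P = 122.24 / 49.0 = 2.49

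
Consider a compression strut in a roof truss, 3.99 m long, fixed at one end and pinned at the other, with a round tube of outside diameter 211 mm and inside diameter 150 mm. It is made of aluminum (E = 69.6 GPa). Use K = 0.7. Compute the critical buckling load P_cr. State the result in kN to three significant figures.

d_o = 211 mm, d_i = 150 mm
I = π(d_o⁴ − d_i⁴)/64 = π(211⁴ − 150.0⁴)/64 = 7.245×10^7 mm⁴
I = 7.245×10^7 mm⁴ = 7.245×10^-5 m⁴
Effective length L_e = K·L = 0.7 × 3.99 = 2.793 m
P_cr = π²EI / L_e² = π² × 69.6×10⁹ × 7.245×10^-5 / 2.793² = 6.379×10^6 N

P_cr ≈ 6380 kN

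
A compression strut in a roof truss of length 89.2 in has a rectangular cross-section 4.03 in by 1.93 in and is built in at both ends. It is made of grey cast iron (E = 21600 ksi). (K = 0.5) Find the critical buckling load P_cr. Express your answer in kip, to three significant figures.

P_cr ≈ 259 kip

Buckling occurs about the weak axis: I_min = h·b³/12 with b = 1.93 in (the shorter side).
I_min = 4.03×1.93³/12 = 2.414 in⁴
Effective length L_e = K·L = 0.5 × 89.2 = 44.60 in
P_cr = π²EI / L_e² = π² × 21600×10³ × 2.414 / 44.60² = 2.587×10^5 lb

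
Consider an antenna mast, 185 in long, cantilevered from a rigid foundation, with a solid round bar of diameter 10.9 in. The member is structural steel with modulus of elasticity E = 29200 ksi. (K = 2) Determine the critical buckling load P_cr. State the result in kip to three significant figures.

P_cr ≈ 1460 kip

I = πd⁴/64 = π×10.9⁴/64 = 692.9 in⁴
Effective length L_e = K·L = 2 × 185 = 370.0 in
P_cr = π²EI / L_e² = π² × 29200×10³ × 692.9 / 370.0² = 1.459×10^6 lb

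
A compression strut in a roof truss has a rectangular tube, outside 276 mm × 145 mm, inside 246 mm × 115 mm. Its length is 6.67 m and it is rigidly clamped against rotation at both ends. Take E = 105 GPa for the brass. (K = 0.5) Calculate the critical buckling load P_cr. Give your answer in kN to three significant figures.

P_cr ≈ 3630 kN

Weak-axis I_min = (h_o·b_o³ − h_i·b_i³)/12 with b_o = 145, b_i = 115.0 mm (shorter outer/inner sides).
I_min = (276×145³ − 246.0×115.0³)/12 = 3.894×10^7 mm⁴
I = 3.894×10^7 mm⁴ = 3.894×10^-5 m⁴
Effective length L_e = K·L = 0.5 × 6.67 = 3.335 m
P_cr = π²EI / L_e² = π² × 105×10⁹ × 3.894×10^-5 / 3.335² = 3.628×10^6 N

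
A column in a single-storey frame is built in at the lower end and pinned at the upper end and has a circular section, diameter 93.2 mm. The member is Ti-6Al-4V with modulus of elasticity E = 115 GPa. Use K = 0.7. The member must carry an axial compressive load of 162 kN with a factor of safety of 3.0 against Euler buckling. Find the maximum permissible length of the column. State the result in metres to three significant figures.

L_max ≈ 4.20 m

I = πd⁴/64 = π×93.2⁴/64 = 3.704×10^6 mm⁴
I = 3.704×10^-6 m⁴
Required critical load P_cr = n·P = 3.0 × 162 = 486.0 kN = 4.860×10^5 N
From P_cr = π²EI/(K·L)²:  L = (1/K)·√(π²EI/P_cr) = (1/0.7)·√(π²×1.15×10^11×3.704×10^-6/4.860×10^5)
L = 4.20 m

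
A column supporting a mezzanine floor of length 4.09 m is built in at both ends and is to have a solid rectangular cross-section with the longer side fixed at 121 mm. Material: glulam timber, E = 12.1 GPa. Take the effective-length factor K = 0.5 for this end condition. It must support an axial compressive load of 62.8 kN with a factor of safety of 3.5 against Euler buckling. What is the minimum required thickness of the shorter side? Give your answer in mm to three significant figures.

Required P_cr = n·P = 3.5 × 62.8 = 219.8 kN
L_e = K·L = 0.5 × 4.09 = 2.045 m
Required I = P_cr·L_e²/(π²E) = 2.198×10^5 × 2.045² / (π² × 1.21×10^10) = 7.697×10^-6 m⁴
I_req = 7.697×10^6 mm⁴
Rectangle, weak axis: I_min = h·b³/12 with h = 121 mm fixed  ⇒  b = (12I/h)^(1/3) = 91.4 mm

b ≈ 91.4 mm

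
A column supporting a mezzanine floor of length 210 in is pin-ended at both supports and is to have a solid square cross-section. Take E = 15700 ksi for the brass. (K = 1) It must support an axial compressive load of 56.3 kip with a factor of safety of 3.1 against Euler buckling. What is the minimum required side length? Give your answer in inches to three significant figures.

a ≈ 4.94 in

Required P_cr = n·P = 3.1 × 56.3 = 174.5 kip
L_e = K·L = 1 × 210 = 210.0 in
Required I = P_cr·L_e²/(π²E) = 1.745×10^5 × 210.0² / (π² × 1.57×10^7) = 49.67 in⁴
Solid square: I = a⁴/12  ⇒  a = (12I)^(1/4) = (12×49.67)^(1/4) = 4.94 in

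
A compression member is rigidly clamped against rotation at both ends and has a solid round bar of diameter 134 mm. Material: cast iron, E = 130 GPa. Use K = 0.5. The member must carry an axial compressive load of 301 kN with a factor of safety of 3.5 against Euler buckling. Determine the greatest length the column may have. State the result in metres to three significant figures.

I = πd⁴/64 = π×134⁴/64 = 1.583×10^7 mm⁴
I = 1.583×10^-5 m⁴
Required critical load P_cr = n·P = 3.5 × 301 = 1054 kN = 1.054×10^6 N
From P_cr = π²EI/(K·L)²:  L = (1/K)·√(π²EI/P_cr) = (1/0.5)·√(π²×1.30×10^11×1.583×10^-5/1.054×10^6)
L = 8.78 m

L_max ≈ 8.78 m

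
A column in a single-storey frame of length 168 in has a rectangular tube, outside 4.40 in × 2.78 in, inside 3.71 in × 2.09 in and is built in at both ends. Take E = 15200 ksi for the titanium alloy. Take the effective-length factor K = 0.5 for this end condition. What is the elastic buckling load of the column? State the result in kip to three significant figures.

P_cr ≈ 107 kip

Weak-axis I_min = (h_o·b_o³ − h_i·b_i³)/12 with b_o = 2.78, b_i = 2.090 in (shorter outer/inner sides).
I_min = (4.40×2.78³ − 3.710×2.090³)/12 = 5.055 in⁴
Effective length L_e = K·L = 0.5 × 168 = 84.00 in
P_cr = π²EI / L_e² = π² × 15200×10³ × 5.055 / 84.00² = 1.075×10^5 lb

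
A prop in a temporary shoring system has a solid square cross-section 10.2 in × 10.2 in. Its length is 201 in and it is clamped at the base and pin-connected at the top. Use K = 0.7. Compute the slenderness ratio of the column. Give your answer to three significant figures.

For a square r = a/√12 = 10.2/√12 = 2.944 in
L_e = K·L = 0.7 × 201 = 140.7 in
λ = L_e / r_min = 140.70 / 2.944 = 47.8

λ ≈ 47.8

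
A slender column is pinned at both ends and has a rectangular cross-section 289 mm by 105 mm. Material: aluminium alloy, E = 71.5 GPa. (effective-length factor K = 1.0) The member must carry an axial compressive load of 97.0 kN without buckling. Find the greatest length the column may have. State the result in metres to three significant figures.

L_max ≈ 14.2 m

Buckling occurs about the weak axis: I_min = h·b³/12 with b = 105 mm (the shorter side).
I_min = 289×105³/12 = 2.788×10^7 mm⁴
I = 2.788×10^-5 m⁴
At the buckling limit P_cr = P = 9.700×10^4 N
From P_cr = π²EI/(K·L)²:  L = (1/K)·√(π²EI/P_cr) = (1/1)·√(π²×7.15×10^10×2.788×10^-5/9.700×10^4)
L = 14.2 m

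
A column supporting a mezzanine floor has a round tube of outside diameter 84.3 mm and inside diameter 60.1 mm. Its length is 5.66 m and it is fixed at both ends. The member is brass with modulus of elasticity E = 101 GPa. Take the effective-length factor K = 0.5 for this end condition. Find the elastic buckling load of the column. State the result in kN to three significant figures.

d_o = 84.3 mm, d_i = 60.1 mm
I = π(d_o⁴ − d_i⁴)/64 = π(84.3⁴ − 60.10⁴)/64 = 1.839×10^6 mm⁴
I = 1.839×10^6 mm⁴ = 1.839×10^-6 m⁴
Effective length L_e = K·L = 0.5 × 5.66 = 2.830 m
P_cr = π²EI / L_e² = π² × 101×10⁹ × 1.839×10^-6 / 2.830² = 2.288×10^5 N

P_cr ≈ 229 kN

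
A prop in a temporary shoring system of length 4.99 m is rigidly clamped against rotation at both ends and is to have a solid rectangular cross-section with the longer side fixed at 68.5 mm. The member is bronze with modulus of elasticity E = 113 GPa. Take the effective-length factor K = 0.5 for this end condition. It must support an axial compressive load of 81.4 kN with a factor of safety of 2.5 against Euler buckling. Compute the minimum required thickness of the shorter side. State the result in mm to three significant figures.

b ≈ 58.4 mm

Required P_cr = n·P = 2.5 × 81.4 = 203.5 kN
L_e = K·L = 0.5 × 4.99 = 2.495 m
Required I = P_cr·L_e²/(π²E) = 2.035×10^5 × 2.495² / (π² × 1.13×10^11) = 1.136×10^-6 m⁴
I_req = 1.136×10^6 mm⁴
Rectangle, weak axis: I_min = h·b³/12 with h = 68.5 mm fixed  ⇒  b = (12I/h)^(1/3) = 58.4 mm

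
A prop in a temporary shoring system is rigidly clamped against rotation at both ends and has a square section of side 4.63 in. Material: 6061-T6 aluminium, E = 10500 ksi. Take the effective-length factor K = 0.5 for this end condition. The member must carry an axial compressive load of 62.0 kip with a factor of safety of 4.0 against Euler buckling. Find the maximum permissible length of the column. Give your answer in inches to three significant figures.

I = a⁴/12 = 4.63⁴/12 = 38.30 in⁴
Required critical load P_cr = n·P = 4.0 × 62.0 = 248.0 kip = 2.480×10^5 lb
From P_cr = π²EI/(K·L)²:  L = (1/K)·√(π²EI/P_cr) = (1/0.5)·√(π²×1.05×10^7×38.30/2.480×10^5)
L = 253 in

L_max ≈ 253 in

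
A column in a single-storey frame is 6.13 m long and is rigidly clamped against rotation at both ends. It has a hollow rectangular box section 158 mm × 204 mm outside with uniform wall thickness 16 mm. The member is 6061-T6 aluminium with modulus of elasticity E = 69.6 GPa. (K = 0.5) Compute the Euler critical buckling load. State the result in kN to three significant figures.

P_cr ≈ 2810 kN

Inner dimensions: h_i = 204 − 2×16 = 172.0 mm, b_i = 158 − 2×16 = 126.0 mm
Weak-axis I_min = (h_o·b_o³ − h_i·b_i³)/12 with b_o = 158, b_i = 126.0 mm (shorter outer/inner sides).
I_min = (204×158³ − 172.0×126.0³)/12 = 3.838×10^7 mm⁴
I = 3.838×10^7 mm⁴ = 3.838×10^-5 m⁴
Effective length L_e = K·L = 0.5 × 6.13 = 3.065 m
P_cr = π²EI / L_e² = π² × 69.6×10⁹ × 3.838×10^-5 / 3.065² = 2.807×10^6 N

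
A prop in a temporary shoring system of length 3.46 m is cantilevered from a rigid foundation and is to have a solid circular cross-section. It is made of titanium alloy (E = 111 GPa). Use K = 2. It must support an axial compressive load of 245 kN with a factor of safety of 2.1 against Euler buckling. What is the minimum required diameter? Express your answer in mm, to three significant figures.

d ≈ 146 mm

Required P_cr = n·P = 2.1 × 245 = 514.5 kN
L_e = K·L = 2 × 3.46 = 6.920 m
Required I = P_cr·L_e²/(π²E) = 5.145×10^5 × 6.920² / (π² × 1.11×10^11) = 2.249×10^-5 m⁴
I_req = 2.249×10^7 mm⁴
Solid circle: I = πd⁴/64  ⇒  d = (64I/π)^(1/4) = (64×2.249×10^7/π)^(1/4) = 146 mm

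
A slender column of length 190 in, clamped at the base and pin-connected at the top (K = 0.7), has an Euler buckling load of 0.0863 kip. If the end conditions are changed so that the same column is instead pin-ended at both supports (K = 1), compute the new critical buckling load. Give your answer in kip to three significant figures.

P_cr ∝ 1/K², so P_cr,new = P_cr,old × (K_old/K_new)² = 0.0863 × (0.7/1)²
= 0.0863 × 0.4900 = 0.0423 kip

P_cr ≈ 0.0423 kip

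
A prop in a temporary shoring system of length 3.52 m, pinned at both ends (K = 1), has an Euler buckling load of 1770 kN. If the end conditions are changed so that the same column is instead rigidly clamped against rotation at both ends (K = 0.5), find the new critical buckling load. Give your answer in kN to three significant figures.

P_cr ≈ 7080 kN

P_cr ∝ 1/K², so P_cr,new = P_cr,old × (K_old/K_new)² = 1770 × (1/0.5)²
= 1770 × 4.000 = 7080 kN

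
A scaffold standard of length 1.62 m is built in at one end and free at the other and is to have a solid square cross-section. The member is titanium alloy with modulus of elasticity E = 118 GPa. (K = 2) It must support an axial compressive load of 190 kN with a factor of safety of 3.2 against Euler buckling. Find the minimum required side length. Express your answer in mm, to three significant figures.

Required P_cr = n·P = 3.2 × 190 = 608.0 kN
L_e = K·L = 2 × 1.62 = 3.240 m
Required I = P_cr·L_e²/(π²E) = 6.080×10^5 × 3.240² / (π² × 1.18×10^11) = 5.480×10^-6 m⁴
I_req = 5.480×10^6 mm⁴
Solid square: I = a⁴/12  ⇒  a = (12I)^(1/4) = (12×5.480×10^6)^(1/4) = 90.1 mm

a ≈ 90.1 mm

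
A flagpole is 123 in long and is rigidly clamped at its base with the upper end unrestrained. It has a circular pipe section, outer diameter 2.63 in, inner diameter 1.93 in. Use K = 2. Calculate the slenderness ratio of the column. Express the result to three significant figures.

d_o = 2.63 in, d_i = 1.93 in
I = π(d_o⁴ − d_i⁴)/64 = π(2.63⁴ − 1.930⁴)/64 = 1.667 in⁴
A = 2.507 in²;  r_min = √(I/A) = √(1.667/2.507) = 0.8155 in
L_e = K·L = 2 × 123 = 246.0 in
λ = L_e / r_min = 246.00 / 0.8155 = 302

λ ≈ 302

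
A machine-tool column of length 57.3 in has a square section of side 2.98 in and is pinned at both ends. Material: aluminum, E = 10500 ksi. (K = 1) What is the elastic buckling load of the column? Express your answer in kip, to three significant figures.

I = a⁴/12 = 2.98⁴/12 = 6.572 in⁴
Effective length L_e = K·L = 1 × 57.3 = 57.30 in
P_cr = π²EI / L_e² = π² × 10500×10³ × 6.572 / 57.30² = 2.074×10^5 lb

P_cr ≈ 207 kip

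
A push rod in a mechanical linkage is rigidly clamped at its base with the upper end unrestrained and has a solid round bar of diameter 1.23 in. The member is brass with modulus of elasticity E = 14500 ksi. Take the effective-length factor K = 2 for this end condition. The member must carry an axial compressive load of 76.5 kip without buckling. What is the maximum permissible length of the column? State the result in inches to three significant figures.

I = πd⁴/64 = π×1.23⁴/64 = 0.1124 in⁴
At the buckling limit P_cr = P = 7.650×10^4 lb
From P_cr = π²EI/(K·L)²:  L = (1/K)·√(π²EI/P_cr) = (1/2)·√(π²×1.45×10^7×0.1124/7.650×10^4)
L = 7.25 in

L_max ≈ 7.25 in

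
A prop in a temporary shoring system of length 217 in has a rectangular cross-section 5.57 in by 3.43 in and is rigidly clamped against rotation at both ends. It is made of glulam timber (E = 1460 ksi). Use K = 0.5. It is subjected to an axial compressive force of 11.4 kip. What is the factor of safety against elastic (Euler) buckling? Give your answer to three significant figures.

n ≈ 2.01

Buckling occurs about the weak axis: I_min = h·b³/12 with b = 3.43 in (the shorter side).
I_min = 5.57×3.43³/12 = 18.73 in⁴
Effective length L_e = K·L = 0.5 × 217 = 108.5 in
P_cr = π²EI / L_e² = π² × 1460×10³ × 18.73 / 108.5² = 2.293×10^4 lb
Factor of safety n = P_cr / P = 22.927 / 11.4 = 2.01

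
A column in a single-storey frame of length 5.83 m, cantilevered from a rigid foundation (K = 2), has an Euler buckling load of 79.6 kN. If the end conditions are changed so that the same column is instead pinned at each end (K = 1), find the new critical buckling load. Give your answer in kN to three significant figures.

P_cr ∝ 1/K², so P_cr,new = P_cr,old × (K_old/K_new)² = 79.6 × (2/1)²
= 79.6 × 4.000 = 318 kN

P_cr ≈ 318 kN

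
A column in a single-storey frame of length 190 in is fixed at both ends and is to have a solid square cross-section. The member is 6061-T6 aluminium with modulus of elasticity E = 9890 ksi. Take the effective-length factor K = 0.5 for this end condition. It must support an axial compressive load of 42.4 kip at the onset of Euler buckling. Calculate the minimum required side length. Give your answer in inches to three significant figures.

a ≈ 2.62 in

L_e = K·L = 0.5 × 190 = 95.00 in
Required I = P_cr·L_e²/(π²E) = 4.240×10^4 × 95.00² / (π² × 9.89×10^6) = 3.920 in⁴
Solid square: I = a⁴/12  ⇒  a = (12I)^(1/4) = (12×3.920)^(1/4) = 2.62 in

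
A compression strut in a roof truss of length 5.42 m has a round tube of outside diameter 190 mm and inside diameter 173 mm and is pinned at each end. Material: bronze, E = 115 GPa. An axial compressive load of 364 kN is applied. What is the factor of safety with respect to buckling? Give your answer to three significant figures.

d_o = 190 mm, d_i = 173 mm
I = π(d_o⁴ − d_i⁴)/64 = π(190⁴ − 173.0⁴)/64 = 2.000×10^7 mm⁴
I = 2.000×10^7 mm⁴ = 2.000×10^-5 m⁴
Effective length L_e = K·L = 1 × 5.42 = 5.420 m
P_cr = π²EI / L_e² = π² × 115×10⁹ × 2.000×10^-5 / 5.420² = 7.728×10^5 N
Factor of safety n = P_cr / P = 772.79 / 364 = 2.12

n ≈ 2.12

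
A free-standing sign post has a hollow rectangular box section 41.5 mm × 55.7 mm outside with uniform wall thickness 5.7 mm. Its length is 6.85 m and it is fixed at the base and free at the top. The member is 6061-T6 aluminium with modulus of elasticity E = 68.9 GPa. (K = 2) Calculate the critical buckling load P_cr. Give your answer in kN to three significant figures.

Inner dimensions: h_i = 55.7 − 2×5.7 = 44.30 mm, b_i = 41.5 − 2×5.7 = 30.10 mm
Weak-axis I_min = (h_o·b_o³ − h_i·b_i³)/12 with b_o = 41.5, b_i = 30.10 mm (shorter outer/inner sides).
I_min = (55.7×41.5³ − 44.30×30.10³)/12 = 2.311×10^5 mm⁴
I = 2.311×10^5 mm⁴ = 2.311×10^-7 m⁴
Effective length L_e = K·L = 2 × 6.85 = 13.70 m
P_cr = π²EI / L_e² = π² × 68.9×10⁹ × 2.311×10^-7 / 13.70² = 837.2 N

P_cr ≈ 0.837 kN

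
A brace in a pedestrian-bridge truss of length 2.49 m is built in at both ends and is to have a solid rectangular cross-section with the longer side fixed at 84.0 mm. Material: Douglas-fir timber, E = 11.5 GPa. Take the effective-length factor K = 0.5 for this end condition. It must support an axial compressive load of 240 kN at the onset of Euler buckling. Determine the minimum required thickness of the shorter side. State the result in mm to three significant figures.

b ≈ 77.7 mm

L_e = K·L = 0.5 × 2.49 = 1.245 m
Required I = P_cr·L_e²/(π²E) = 2.400×10^5 × 1.245² / (π² × 1.15×10^10) = 3.278×10^-6 m⁴
I_req = 3.278×10^6 mm⁴
Rectangle, weak axis: I_min = h·b³/12 with h = 84.0 mm fixed  ⇒  b = (12I/h)^(1/3) = 77.7 mm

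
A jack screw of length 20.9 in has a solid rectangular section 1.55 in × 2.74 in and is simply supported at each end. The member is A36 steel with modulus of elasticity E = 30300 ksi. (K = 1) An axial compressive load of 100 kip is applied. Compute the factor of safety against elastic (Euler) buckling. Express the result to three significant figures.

Buckling occurs about the weak axis: I_min = h·b³/12 with b = 1.55 in (the shorter side).
I_min = 2.74×1.55³/12 = 0.8503 in⁴
Effective length L_e = K·L = 1 × 20.9 = 20.90 in
P_cr = π²EI / L_e² = π² × 30300×10³ × 0.8503 / 20.90² = 5.821×10^5 lb
Factor of safety n = P_cr / P = 582.12 / 100 = 5.82

n ≈ 5.82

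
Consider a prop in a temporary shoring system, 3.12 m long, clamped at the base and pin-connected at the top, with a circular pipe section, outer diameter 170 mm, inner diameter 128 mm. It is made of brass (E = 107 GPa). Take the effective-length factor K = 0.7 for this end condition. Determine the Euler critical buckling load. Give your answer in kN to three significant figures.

d_o = 170 mm, d_i = 128 mm
I = π(d_o⁴ − d_i⁴)/64 = π(170⁴ − 128.0⁴)/64 = 2.782×10^7 mm⁴
I = 2.782×10^7 mm⁴ = 2.782×10^-5 m⁴
Effective length L_e = K·L = 0.7 × 3.12 = 2.184 m
P_cr = π²EI / L_e² = π² × 107×10⁹ × 2.782×10^-5 / 2.184² = 6.160×10^6 N

P_cr ≈ 6160 kN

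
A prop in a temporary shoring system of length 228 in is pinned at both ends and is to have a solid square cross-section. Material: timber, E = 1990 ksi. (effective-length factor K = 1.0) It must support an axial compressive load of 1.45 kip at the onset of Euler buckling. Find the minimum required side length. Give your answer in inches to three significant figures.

a ≈ 2.61 in

L_e = K·L = 1 × 228 = 228.0 in
Required I = P_cr·L_e²/(π²E) = 1.450×10^3 × 228.0² / (π² × 1.99×10^6) = 3.838 in⁴
Solid square: I = a⁴/12  ⇒  a = (12I)^(1/4) = (12×3.838)^(1/4) = 2.61 in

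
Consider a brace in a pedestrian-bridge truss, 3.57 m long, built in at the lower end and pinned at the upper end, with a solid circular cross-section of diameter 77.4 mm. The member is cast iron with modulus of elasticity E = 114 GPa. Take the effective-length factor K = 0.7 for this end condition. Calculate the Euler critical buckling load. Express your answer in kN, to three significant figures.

P_cr ≈ 317 kN

I = πd⁴/64 = π×77.4⁴/64 = 1.762×10^6 mm⁴
I = 1.762×10^6 mm⁴ = 1.762×10^-6 m⁴
Effective length L_e = K·L = 0.7 × 3.57 = 2.499 m
P_cr = π²EI / L_e² = π² × 114×10⁹ × 1.762×10^-6 / 2.499² = 3.174×10^5 N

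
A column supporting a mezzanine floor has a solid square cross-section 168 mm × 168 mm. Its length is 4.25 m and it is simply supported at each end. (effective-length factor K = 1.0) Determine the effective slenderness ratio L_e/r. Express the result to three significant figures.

For a square r = a/√12 = 168/√12 = 48.50 mm
L_e = K·L = 1 × 4.25 m = 4.250 m = 4250.0 mm
λ = L_e / r_min = 4250.0 / 48.50 = 87.6

λ ≈ 87.6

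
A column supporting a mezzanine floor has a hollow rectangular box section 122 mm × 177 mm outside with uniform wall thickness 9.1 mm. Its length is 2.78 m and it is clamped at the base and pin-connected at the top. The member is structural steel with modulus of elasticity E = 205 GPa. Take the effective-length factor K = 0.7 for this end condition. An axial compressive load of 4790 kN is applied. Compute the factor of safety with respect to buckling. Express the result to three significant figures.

n ≈ 1.34

Inner dimensions: h_i = 177 − 2×9.1 = 158.8 mm, b_i = 122 − 2×9.1 = 103.8 mm
Weak-axis I_min = (h_o·b_o³ − h_i·b_i³)/12 with b_o = 122, b_i = 103.8 mm (shorter outer/inner sides).
I_min = (177×122³ − 158.8×103.8³)/12 = 1.198×10^7 mm⁴
I = 1.198×10^7 mm⁴ = 1.198×10^-5 m⁴
Effective length L_e = K·L = 0.7 × 2.78 = 1.946 m
P_cr = π²EI / L_e² = π² × 205×10⁹ × 1.198×10^-5 / 1.946² = 6.403×10^6 N
Factor of safety n = P_cr / P = 6402.7 / 4790 = 1.34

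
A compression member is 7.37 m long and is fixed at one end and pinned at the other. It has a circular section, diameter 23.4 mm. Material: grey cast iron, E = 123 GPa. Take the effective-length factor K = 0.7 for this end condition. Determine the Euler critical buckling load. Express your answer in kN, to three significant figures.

P_cr ≈ 0.671 kN

I = πd⁴/64 = π×23.4⁴/64 = 1.472×10^4 mm⁴
I = 1.472×10^4 mm⁴ = 1.472×10^-8 m⁴
Effective length L_e = K·L = 0.7 × 7.37 = 5.159 m
P_cr = π²EI / L_e² = π² × 123×10⁹ × 1.472×10^-8 / 5.159² = 671.3 N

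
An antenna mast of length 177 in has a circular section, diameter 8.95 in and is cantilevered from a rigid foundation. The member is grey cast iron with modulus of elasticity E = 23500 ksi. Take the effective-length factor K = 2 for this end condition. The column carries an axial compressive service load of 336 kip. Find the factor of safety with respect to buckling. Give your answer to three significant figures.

I = πd⁴/64 = π×8.95⁴/64 = 315.0 in⁴
Effective length L_e = K·L = 2 × 177 = 354.0 in
P_cr = π²EI / L_e² = π² × 23500×10³ × 315.0 / 354.0² = 5.829×10^5 lb
Factor of safety n = P_cr / P = 582.94 / 336 = 1.73

n ≈ 1.73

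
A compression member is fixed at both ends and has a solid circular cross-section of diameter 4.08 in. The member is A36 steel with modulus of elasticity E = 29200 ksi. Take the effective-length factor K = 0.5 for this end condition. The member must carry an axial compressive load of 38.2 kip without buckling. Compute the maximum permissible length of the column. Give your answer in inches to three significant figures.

I = πd⁴/64 = π×4.08⁴/64 = 13.60 in⁴
At the buckling limit P_cr = P = 3.820×10^4 lb
From P_cr = π²EI/(K·L)²:  L = (1/K)·√(π²EI/P_cr) = (1/0.5)·√(π²×2.92×10^7×13.60/3.820×10^4)
L = 641 in

L_max ≈ 641 in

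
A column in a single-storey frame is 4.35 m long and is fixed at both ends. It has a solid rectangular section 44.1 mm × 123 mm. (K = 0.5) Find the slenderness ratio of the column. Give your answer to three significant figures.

For a rectangle r_min = b/√12 = 44.1/√12 = 12.73 mm
L_e = K·L = 0.5 × 4.35 m = 2.175 m = 2175.0 mm
λ = L_e / r_min = 2175.0 / 12.73 = 171

λ ≈ 171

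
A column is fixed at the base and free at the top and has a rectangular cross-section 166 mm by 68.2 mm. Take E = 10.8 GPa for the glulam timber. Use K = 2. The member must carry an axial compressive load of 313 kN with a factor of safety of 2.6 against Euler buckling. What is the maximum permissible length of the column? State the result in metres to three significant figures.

Buckling occurs about the weak axis: I_min = h·b³/12 with b = 68.2 mm (the shorter side).
I_min = 166×68.2³/12 = 4.388×10^6 mm⁴
I = 4.388×10^-6 m⁴
Required critical load P_cr = n·P = 2.6 × 313 = 813.8 kN = 8.138×10^5 N
From P_cr = π²EI/(K·L)²:  L = (1/K)·√(π²EI/P_cr) = (1/2)·√(π²×1.08×10^10×4.388×10^-6/8.138×10^5)
L = 0.379 m

L_max ≈ 0.379 m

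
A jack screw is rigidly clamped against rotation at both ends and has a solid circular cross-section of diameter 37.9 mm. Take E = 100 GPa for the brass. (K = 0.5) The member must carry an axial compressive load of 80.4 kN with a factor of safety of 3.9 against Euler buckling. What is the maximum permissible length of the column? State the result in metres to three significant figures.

I = πd⁴/64 = π×37.9⁴/64 = 1.013×10^5 mm⁴
I = 1.013×10^-7 m⁴
Required critical load P_cr = n·P = 3.9 × 80.4 = 313.6 kN = 3.136×10^5 N
From P_cr = π²EI/(K·L)²:  L = (1/K)·√(π²EI/P_cr) = (1/0.5)·√(π²×1.00×10^11×1.013×10^-7/3.136×10^5)
L = 1.13 m

L_max ≈ 1.13 m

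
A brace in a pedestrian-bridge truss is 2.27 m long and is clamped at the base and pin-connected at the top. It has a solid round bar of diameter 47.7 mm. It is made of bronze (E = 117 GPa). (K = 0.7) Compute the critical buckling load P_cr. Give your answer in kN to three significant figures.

P_cr ≈ 116 kN

I = πd⁴/64 = π×47.7⁴/64 = 2.541×10^5 mm⁴
I = 2.541×10^5 mm⁴ = 2.541×10^-7 m⁴
Effective length L_e = K·L = 0.7 × 2.27 = 1.589 m
P_cr = π²EI / L_e² = π² × 117×10⁹ × 2.541×10^-7 / 1.589² = 1.162×10^5 N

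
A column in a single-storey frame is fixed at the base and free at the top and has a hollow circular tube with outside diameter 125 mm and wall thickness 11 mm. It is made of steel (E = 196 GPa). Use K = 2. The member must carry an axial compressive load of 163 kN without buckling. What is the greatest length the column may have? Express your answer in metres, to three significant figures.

L_max ≈ 4.38 m

Inner diameter d_i = 125 − 2×11 = 103.0 mm
I = π(d_o⁴ − d_i⁴)/64 = π(125⁴ − 103.0⁴)/64 = 6.459×10^6 mm⁴
I = 6.459×10^-6 m⁴
At the buckling limit P_cr = P = 1.630×10^5 N
From P_cr = π²EI/(K·L)²:  L = (1/K)·√(π²EI/P_cr) = (1/2)·√(π²×1.96×10^11×6.459×10^-6/1.630×10^5)
L = 4.38 m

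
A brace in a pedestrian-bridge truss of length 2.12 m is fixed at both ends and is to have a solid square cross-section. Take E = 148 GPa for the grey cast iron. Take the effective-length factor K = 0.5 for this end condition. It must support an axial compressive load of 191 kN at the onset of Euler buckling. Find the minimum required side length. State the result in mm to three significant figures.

L_e = K·L = 0.5 × 2.12 = 1.060 m
Required I = P_cr·L_e²/(π²E) = 1.910×10^5 × 1.060² / (π² × 1.48×10^11) = 1.469×10^-7 m⁴
I_req = 1.469×10^5 mm⁴
Solid square: I = a⁴/12  ⇒  a = (12I)^(1/4) = (12×1.469×10^5)^(1/4) = 36.4 mm

a ≈ 36.4 mm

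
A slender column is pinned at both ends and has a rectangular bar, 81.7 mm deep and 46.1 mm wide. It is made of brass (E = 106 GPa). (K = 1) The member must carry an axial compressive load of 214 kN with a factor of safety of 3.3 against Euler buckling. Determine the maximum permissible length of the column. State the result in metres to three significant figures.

Buckling occurs about the weak axis: I_min = h·b³/12 with b = 46.1 mm (the shorter side).
I_min = 81.7×46.1³/12 = 6.670×10^5 mm⁴
I = 6.670×10^-7 m⁴
Required critical load P_cr = n·P = 3.3 × 214 = 706.2 kN = 7.062×10^5 N
From P_cr = π²EI/(K·L)²:  L = (1/K)·√(π²EI/P_cr) = (1/1)·√(π²×1.06×10^11×6.670×10^-7/7.062×10^5)
L = 0.994 m

L_max ≈ 0.994 m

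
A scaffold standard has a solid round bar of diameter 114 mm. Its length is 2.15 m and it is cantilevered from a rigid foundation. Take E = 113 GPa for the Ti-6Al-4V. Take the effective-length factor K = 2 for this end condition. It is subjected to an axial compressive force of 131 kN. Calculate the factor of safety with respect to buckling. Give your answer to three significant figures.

I = πd⁴/64 = π×114⁴/64 = 8.291×10^6 mm⁴
I = 8.291×10^6 mm⁴ = 8.291×10^-6 m⁴
Effective length L_e = K·L = 2 × 2.15 = 4.300 m
P_cr = π²EI / L_e² = π² × 113×10⁹ × 8.291×10^-6 / 4.300² = 5.001×10^5 N
Factor of safety n = P_cr / P = 500.07 / 131 = 3.82

n ≈ 3.82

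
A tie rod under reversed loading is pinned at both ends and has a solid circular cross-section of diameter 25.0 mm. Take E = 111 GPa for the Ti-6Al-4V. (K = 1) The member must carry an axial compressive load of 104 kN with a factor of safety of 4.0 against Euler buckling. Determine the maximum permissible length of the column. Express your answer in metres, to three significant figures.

I = πd⁴/64 = π×25.0⁴/64 = 1.917×10^4 mm⁴
I = 1.917×10^-8 m⁴
Required critical load P_cr = n·P = 4.0 × 104 = 416.0 kN = 4.160×10^5 N
From P_cr = π²EI/(K·L)²:  L = (1/K)·√(π²EI/P_cr) = (1/1)·√(π²×1.11×10^11×1.917×10^-8/4.160×10^5)
L = 0.225 m

L_max ≈ 0.225 m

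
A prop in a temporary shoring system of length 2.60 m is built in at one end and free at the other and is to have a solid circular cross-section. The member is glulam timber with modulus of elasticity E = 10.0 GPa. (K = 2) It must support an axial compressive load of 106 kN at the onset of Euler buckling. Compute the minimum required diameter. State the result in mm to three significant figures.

d ≈ 156 mm

L_e = K·L = 2 × 2.60 = 5.200 m
Required I = P_cr·L_e²/(π²E) = 1.060×10^5 × 5.200² / (π² × 1.00×10^10) = 2.904×10^-5 m⁴
I_req = 2.904×10^7 mm⁴
Solid circle: I = πd⁴/64  ⇒  d = (64I/π)^(1/4) = (64×2.904×10^7/π)^(1/4) = 156 mm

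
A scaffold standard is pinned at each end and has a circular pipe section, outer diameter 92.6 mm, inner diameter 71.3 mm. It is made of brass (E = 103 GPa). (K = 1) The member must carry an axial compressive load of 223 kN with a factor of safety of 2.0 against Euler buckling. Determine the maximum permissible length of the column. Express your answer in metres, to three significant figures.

d_o = 92.6 mm, d_i = 71.3 mm
I = π(d_o⁴ − d_i⁴)/64 = π(92.6⁴ − 71.30⁴)/64 = 2.341×10^6 mm⁴
I = 2.341×10^-6 m⁴
Required critical load P_cr = n·P = 2.0 × 223 = 446.0 kN = 4.460×10^5 N
From P_cr = π²EI/(K·L)²:  L = (1/K)·√(π²EI/P_cr) = (1/1)·√(π²×1.03×10^11×2.341×10^-6/4.460×10^5)
L = 2.31 m

L_max ≈ 2.31 m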